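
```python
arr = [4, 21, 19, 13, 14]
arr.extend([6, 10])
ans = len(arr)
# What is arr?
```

Answer: [4, 21, 19, 13, 14, 6, 10]

Derivation:
Trace (tracking arr):
arr = [4, 21, 19, 13, 14]  # -> arr = [4, 21, 19, 13, 14]
arr.extend([6, 10])  # -> arr = [4, 21, 19, 13, 14, 6, 10]
ans = len(arr)  # -> ans = 7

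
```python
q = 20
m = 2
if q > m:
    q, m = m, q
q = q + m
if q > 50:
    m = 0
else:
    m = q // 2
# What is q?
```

Answer: 22

Derivation:
Trace (tracking q):
q = 20  # -> q = 20
m = 2  # -> m = 2
if q > m:  # condition is True
    q, m = (m, q)  # -> q = 2, m = 20
q = q + m  # -> q = 22
if q > 50:  # condition is False
else:
    m = q // 2  # -> m = 11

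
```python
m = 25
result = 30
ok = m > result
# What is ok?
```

Trace (tracking ok):
m = 25  # -> m = 25
result = 30  # -> result = 30
ok = m > result  # -> ok = False

Answer: False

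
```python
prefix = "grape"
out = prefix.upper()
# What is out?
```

Trace (tracking out):
prefix = 'grape'  # -> prefix = 'grape'
out = prefix.upper()  # -> out = 'GRAPE'

Answer: 'GRAPE'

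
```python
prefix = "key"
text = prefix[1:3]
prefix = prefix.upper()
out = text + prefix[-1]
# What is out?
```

Trace (tracking out):
prefix = 'key'  # -> prefix = 'key'
text = prefix[1:3]  # -> text = 'ey'
prefix = prefix.upper()  # -> prefix = 'KEY'
out = text + prefix[-1]  # -> out = 'eyY'

Answer: 'eyY'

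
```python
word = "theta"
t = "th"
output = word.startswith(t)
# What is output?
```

Answer: True

Derivation:
Trace (tracking output):
word = 'theta'  # -> word = 'theta'
t = 'th'  # -> t = 'th'
output = word.startswith(t)  # -> output = True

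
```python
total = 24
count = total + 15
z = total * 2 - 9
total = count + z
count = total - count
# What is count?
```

Answer: 39

Derivation:
Trace (tracking count):
total = 24  # -> total = 24
count = total + 15  # -> count = 39
z = total * 2 - 9  # -> z = 39
total = count + z  # -> total = 78
count = total - count  # -> count = 39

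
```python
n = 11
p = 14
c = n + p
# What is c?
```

Answer: 25

Derivation:
Trace (tracking c):
n = 11  # -> n = 11
p = 14  # -> p = 14
c = n + p  # -> c = 25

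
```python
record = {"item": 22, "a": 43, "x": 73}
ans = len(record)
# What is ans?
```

Trace (tracking ans):
record = {'item': 22, 'a': 43, 'x': 73}  # -> record = {'item': 22, 'a': 43, 'x': 73}
ans = len(record)  # -> ans = 3

Answer: 3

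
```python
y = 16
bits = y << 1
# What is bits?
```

Answer: 32

Derivation:
Trace (tracking bits):
y = 16  # -> y = 16
bits = y << 1  # -> bits = 32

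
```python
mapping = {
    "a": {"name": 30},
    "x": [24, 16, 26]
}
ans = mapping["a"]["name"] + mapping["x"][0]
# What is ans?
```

Answer: 54

Derivation:
Trace (tracking ans):
mapping = {'a': {'name': 30}, 'x': [24, 16, 26]}  # -> mapping = {'a': {'name': 30}, 'x': [24, 16, 26]}
ans = mapping['a']['name'] + mapping['x'][0]  # -> ans = 54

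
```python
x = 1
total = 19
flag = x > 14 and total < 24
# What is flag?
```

Trace (tracking flag):
x = 1  # -> x = 1
total = 19  # -> total = 19
flag = x > 14 and total < 24  # -> flag = False

Answer: False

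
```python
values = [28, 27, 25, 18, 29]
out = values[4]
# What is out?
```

Answer: 29

Derivation:
Trace (tracking out):
values = [28, 27, 25, 18, 29]  # -> values = [28, 27, 25, 18, 29]
out = values[4]  # -> out = 29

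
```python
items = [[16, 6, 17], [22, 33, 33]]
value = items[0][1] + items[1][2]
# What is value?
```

Answer: 39

Derivation:
Trace (tracking value):
items = [[16, 6, 17], [22, 33, 33]]  # -> items = [[16, 6, 17], [22, 33, 33]]
value = items[0][1] + items[1][2]  # -> value = 39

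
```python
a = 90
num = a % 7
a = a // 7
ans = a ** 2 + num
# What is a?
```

Trace (tracking a):
a = 90  # -> a = 90
num = a % 7  # -> num = 6
a = a // 7  # -> a = 12
ans = a ** 2 + num  # -> ans = 150

Answer: 12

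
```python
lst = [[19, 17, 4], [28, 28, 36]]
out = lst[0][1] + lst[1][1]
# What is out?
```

Answer: 45

Derivation:
Trace (tracking out):
lst = [[19, 17, 4], [28, 28, 36]]  # -> lst = [[19, 17, 4], [28, 28, 36]]
out = lst[0][1] + lst[1][1]  # -> out = 45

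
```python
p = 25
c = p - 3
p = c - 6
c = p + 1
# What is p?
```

Answer: 16

Derivation:
Trace (tracking p):
p = 25  # -> p = 25
c = p - 3  # -> c = 22
p = c - 6  # -> p = 16
c = p + 1  # -> c = 17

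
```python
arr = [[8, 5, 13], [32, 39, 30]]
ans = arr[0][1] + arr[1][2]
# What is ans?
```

Answer: 35

Derivation:
Trace (tracking ans):
arr = [[8, 5, 13], [32, 39, 30]]  # -> arr = [[8, 5, 13], [32, 39, 30]]
ans = arr[0][1] + arr[1][2]  # -> ans = 35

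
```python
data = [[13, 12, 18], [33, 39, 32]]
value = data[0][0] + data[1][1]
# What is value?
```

Answer: 52

Derivation:
Trace (tracking value):
data = [[13, 12, 18], [33, 39, 32]]  # -> data = [[13, 12, 18], [33, 39, 32]]
value = data[0][0] + data[1][1]  # -> value = 52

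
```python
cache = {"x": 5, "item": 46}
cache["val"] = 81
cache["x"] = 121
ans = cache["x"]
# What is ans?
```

Answer: 121

Derivation:
Trace (tracking ans):
cache = {'x': 5, 'item': 46}  # -> cache = {'x': 5, 'item': 46}
cache['val'] = 81  # -> cache = {'x': 5, 'item': 46, 'val': 81}
cache['x'] = 121  # -> cache = {'x': 121, 'item': 46, 'val': 81}
ans = cache['x']  # -> ans = 121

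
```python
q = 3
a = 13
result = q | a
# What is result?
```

Answer: 15

Derivation:
Trace (tracking result):
q = 3  # -> q = 3
a = 13  # -> a = 13
result = q | a  # -> result = 15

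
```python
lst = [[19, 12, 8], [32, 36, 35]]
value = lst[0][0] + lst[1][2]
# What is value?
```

Answer: 54

Derivation:
Trace (tracking value):
lst = [[19, 12, 8], [32, 36, 35]]  # -> lst = [[19, 12, 8], [32, 36, 35]]
value = lst[0][0] + lst[1][2]  # -> value = 54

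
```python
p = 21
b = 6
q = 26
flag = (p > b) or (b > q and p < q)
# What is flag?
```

Answer: True

Derivation:
Trace (tracking flag):
p = 21  # -> p = 21
b = 6  # -> b = 6
q = 26  # -> q = 26
flag = p > b or (b > q and p < q)  # -> flag = True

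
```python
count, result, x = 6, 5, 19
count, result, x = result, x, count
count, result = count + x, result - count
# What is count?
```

Answer: 11

Derivation:
Trace (tracking count):
count, result, x = (6, 5, 19)  # -> count = 6, result = 5, x = 19
count, result, x = (result, x, count)  # -> count = 5, result = 19, x = 6
count, result = (count + x, result - count)  # -> count = 11, result = 14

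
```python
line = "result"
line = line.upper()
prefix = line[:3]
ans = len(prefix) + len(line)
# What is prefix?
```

Answer: 'RES'

Derivation:
Trace (tracking prefix):
line = 'result'  # -> line = 'result'
line = line.upper()  # -> line = 'RESULT'
prefix = line[:3]  # -> prefix = 'RES'
ans = len(prefix) + len(line)  # -> ans = 9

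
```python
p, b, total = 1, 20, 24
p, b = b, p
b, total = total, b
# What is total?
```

Trace (tracking total):
p, b, total = (1, 20, 24)  # -> p = 1, b = 20, total = 24
p, b = (b, p)  # -> p = 20, b = 1
b, total = (total, b)  # -> b = 24, total = 1

Answer: 1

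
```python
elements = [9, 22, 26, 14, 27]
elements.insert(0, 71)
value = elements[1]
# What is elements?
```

Trace (tracking elements):
elements = [9, 22, 26, 14, 27]  # -> elements = [9, 22, 26, 14, 27]
elements.insert(0, 71)  # -> elements = [71, 9, 22, 26, 14, 27]
value = elements[1]  # -> value = 9

Answer: [71, 9, 22, 26, 14, 27]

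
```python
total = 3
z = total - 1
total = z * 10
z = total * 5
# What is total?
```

Trace (tracking total):
total = 3  # -> total = 3
z = total - 1  # -> z = 2
total = z * 10  # -> total = 20
z = total * 5  # -> z = 100

Answer: 20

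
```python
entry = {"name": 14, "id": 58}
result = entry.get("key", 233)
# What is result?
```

Answer: 233

Derivation:
Trace (tracking result):
entry = {'name': 14, 'id': 58}  # -> entry = {'name': 14, 'id': 58}
result = entry.get('key', 233)  # -> result = 233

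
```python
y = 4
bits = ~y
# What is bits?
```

Trace (tracking bits):
y = 4  # -> y = 4
bits = ~y  # -> bits = -5

Answer: -5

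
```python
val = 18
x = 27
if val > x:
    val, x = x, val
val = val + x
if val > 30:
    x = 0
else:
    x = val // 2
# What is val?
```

Answer: 45

Derivation:
Trace (tracking val):
val = 18  # -> val = 18
x = 27  # -> x = 27
if val > x:  # condition is False
val = val + x  # -> val = 45
if val > 30:  # condition is True
    x = 0  # -> x = 0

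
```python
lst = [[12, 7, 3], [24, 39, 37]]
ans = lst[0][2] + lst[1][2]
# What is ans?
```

Trace (tracking ans):
lst = [[12, 7, 3], [24, 39, 37]]  # -> lst = [[12, 7, 3], [24, 39, 37]]
ans = lst[0][2] + lst[1][2]  # -> ans = 40

Answer: 40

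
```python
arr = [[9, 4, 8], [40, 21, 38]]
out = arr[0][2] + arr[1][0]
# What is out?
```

Trace (tracking out):
arr = [[9, 4, 8], [40, 21, 38]]  # -> arr = [[9, 4, 8], [40, 21, 38]]
out = arr[0][2] + arr[1][0]  # -> out = 48

Answer: 48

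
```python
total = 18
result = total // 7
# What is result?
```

Answer: 2

Derivation:
Trace (tracking result):
total = 18  # -> total = 18
result = total // 7  # -> result = 2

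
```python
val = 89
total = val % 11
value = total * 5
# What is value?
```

Answer: 5

Derivation:
Trace (tracking value):
val = 89  # -> val = 89
total = val % 11  # -> total = 1
value = total * 5  # -> value = 5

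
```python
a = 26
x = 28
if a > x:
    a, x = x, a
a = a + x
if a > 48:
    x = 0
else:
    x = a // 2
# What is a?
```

Trace (tracking a):
a = 26  # -> a = 26
x = 28  # -> x = 28
if a > x:  # condition is False
a = a + x  # -> a = 54
if a > 48:  # condition is True
    x = 0  # -> x = 0

Answer: 54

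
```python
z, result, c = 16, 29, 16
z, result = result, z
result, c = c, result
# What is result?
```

Trace (tracking result):
z, result, c = (16, 29, 16)  # -> z = 16, result = 29, c = 16
z, result = (result, z)  # -> z = 29, result = 16
result, c = (c, result)  # -> result = 16, c = 16

Answer: 16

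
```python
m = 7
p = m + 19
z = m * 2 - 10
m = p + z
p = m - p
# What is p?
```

Answer: 4

Derivation:
Trace (tracking p):
m = 7  # -> m = 7
p = m + 19  # -> p = 26
z = m * 2 - 10  # -> z = 4
m = p + z  # -> m = 30
p = m - p  # -> p = 4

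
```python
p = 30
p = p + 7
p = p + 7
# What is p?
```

Answer: 44

Derivation:
Trace (tracking p):
p = 30  # -> p = 30
p = p + 7  # -> p = 37
p = p + 7  # -> p = 44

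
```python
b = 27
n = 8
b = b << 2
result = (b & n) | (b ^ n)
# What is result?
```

Answer: 108

Derivation:
Trace (tracking result):
b = 27  # -> b = 27
n = 8  # -> n = 8
b = b << 2  # -> b = 108
result = b & n | b ^ n  # -> result = 108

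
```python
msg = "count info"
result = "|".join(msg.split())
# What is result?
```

Trace (tracking result):
msg = 'count info'  # -> msg = 'count info'
result = '|'.join(msg.split())  # -> result = 'count|info'

Answer: 'count|info'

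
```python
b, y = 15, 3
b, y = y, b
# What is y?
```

Trace (tracking y):
b, y = (15, 3)  # -> b = 15, y = 3
b, y = (y, b)  # -> b = 3, y = 15

Answer: 15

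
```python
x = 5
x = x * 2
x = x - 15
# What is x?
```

Answer: -5

Derivation:
Trace (tracking x):
x = 5  # -> x = 5
x = x * 2  # -> x = 10
x = x - 15  # -> x = -5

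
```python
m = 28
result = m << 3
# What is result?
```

Trace (tracking result):
m = 28  # -> m = 28
result = m << 3  # -> result = 224

Answer: 224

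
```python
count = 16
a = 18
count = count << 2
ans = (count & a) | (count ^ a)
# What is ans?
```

Answer: 82

Derivation:
Trace (tracking ans):
count = 16  # -> count = 16
a = 18  # -> a = 18
count = count << 2  # -> count = 64
ans = count & a | count ^ a  # -> ans = 82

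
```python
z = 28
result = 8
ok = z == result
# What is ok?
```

Trace (tracking ok):
z = 28  # -> z = 28
result = 8  # -> result = 8
ok = z == result  # -> ok = False

Answer: False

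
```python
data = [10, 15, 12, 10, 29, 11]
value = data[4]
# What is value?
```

Answer: 29

Derivation:
Trace (tracking value):
data = [10, 15, 12, 10, 29, 11]  # -> data = [10, 15, 12, 10, 29, 11]
value = data[4]  # -> value = 29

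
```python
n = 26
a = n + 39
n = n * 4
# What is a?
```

Trace (tracking a):
n = 26  # -> n = 26
a = n + 39  # -> a = 65
n = n * 4  # -> n = 104

Answer: 65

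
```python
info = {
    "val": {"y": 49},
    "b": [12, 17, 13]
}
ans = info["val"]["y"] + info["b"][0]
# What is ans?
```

Answer: 61

Derivation:
Trace (tracking ans):
info = {'val': {'y': 49}, 'b': [12, 17, 13]}  # -> info = {'val': {'y': 49}, 'b': [12, 17, 13]}
ans = info['val']['y'] + info['b'][0]  # -> ans = 61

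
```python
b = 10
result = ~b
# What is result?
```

Answer: -11

Derivation:
Trace (tracking result):
b = 10  # -> b = 10
result = ~b  # -> result = -11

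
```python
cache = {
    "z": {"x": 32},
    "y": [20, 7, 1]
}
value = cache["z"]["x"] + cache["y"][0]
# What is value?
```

Trace (tracking value):
cache = {'z': {'x': 32}, 'y': [20, 7, 1]}  # -> cache = {'z': {'x': 32}, 'y': [20, 7, 1]}
value = cache['z']['x'] + cache['y'][0]  # -> value = 52

Answer: 52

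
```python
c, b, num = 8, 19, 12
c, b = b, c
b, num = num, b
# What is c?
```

Trace (tracking c):
c, b, num = (8, 19, 12)  # -> c = 8, b = 19, num = 12
c, b = (b, c)  # -> c = 19, b = 8
b, num = (num, b)  # -> b = 12, num = 8

Answer: 19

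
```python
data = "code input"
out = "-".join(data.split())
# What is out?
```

Answer: 'code-input'

Derivation:
Trace (tracking out):
data = 'code input'  # -> data = 'code input'
out = '-'.join(data.split())  # -> out = 'code-input'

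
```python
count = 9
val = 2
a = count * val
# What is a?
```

Answer: 18

Derivation:
Trace (tracking a):
count = 9  # -> count = 9
val = 2  # -> val = 2
a = count * val  # -> a = 18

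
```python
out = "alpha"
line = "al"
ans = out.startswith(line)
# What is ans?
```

Answer: True

Derivation:
Trace (tracking ans):
out = 'alpha'  # -> out = 'alpha'
line = 'al'  # -> line = 'al'
ans = out.startswith(line)  # -> ans = True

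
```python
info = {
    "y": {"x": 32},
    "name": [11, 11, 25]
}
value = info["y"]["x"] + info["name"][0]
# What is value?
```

Trace (tracking value):
info = {'y': {'x': 32}, 'name': [11, 11, 25]}  # -> info = {'y': {'x': 32}, 'name': [11, 11, 25]}
value = info['y']['x'] + info['name'][0]  # -> value = 43

Answer: 43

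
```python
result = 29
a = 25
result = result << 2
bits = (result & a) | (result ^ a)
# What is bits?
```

Answer: 125

Derivation:
Trace (tracking bits):
result = 29  # -> result = 29
a = 25  # -> a = 25
result = result << 2  # -> result = 116
bits = result & a | result ^ a  # -> bits = 125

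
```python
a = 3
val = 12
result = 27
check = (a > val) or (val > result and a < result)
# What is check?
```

Answer: False

Derivation:
Trace (tracking check):
a = 3  # -> a = 3
val = 12  # -> val = 12
result = 27  # -> result = 27
check = a > val or (val > result and a < result)  # -> check = False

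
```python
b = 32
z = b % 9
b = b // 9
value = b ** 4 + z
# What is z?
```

Trace (tracking z):
b = 32  # -> b = 32
z = b % 9  # -> z = 5
b = b // 9  # -> b = 3
value = b ** 4 + z  # -> value = 86

Answer: 5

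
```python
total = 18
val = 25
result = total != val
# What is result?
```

Answer: True

Derivation:
Trace (tracking result):
total = 18  # -> total = 18
val = 25  # -> val = 25
result = total != val  # -> result = True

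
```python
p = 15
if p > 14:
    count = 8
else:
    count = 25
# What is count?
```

Trace (tracking count):
p = 15  # -> p = 15
if p > 14:  # condition is True
    count = 8  # -> count = 8

Answer: 8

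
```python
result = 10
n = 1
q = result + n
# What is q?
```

Trace (tracking q):
result = 10  # -> result = 10
n = 1  # -> n = 1
q = result + n  # -> q = 11

Answer: 11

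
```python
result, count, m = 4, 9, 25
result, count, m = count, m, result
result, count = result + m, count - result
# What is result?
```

Trace (tracking result):
result, count, m = (4, 9, 25)  # -> result = 4, count = 9, m = 25
result, count, m = (count, m, result)  # -> result = 9, count = 25, m = 4
result, count = (result + m, count - result)  # -> result = 13, count = 16

Answer: 13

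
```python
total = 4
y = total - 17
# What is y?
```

Answer: -13

Derivation:
Trace (tracking y):
total = 4  # -> total = 4
y = total - 17  # -> y = -13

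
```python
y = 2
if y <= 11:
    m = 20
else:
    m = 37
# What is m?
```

Trace (tracking m):
y = 2  # -> y = 2
if y <= 11:  # condition is True
    m = 20  # -> m = 20

Answer: 20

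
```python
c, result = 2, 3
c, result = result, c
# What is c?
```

Answer: 3

Derivation:
Trace (tracking c):
c, result = (2, 3)  # -> c = 2, result = 3
c, result = (result, c)  # -> c = 3, result = 2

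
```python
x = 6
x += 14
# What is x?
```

Answer: 20

Derivation:
Trace (tracking x):
x = 6  # -> x = 6
x += 14  # -> x = 20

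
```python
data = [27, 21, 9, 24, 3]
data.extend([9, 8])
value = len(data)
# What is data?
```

Trace (tracking data):
data = [27, 21, 9, 24, 3]  # -> data = [27, 21, 9, 24, 3]
data.extend([9, 8])  # -> data = [27, 21, 9, 24, 3, 9, 8]
value = len(data)  # -> value = 7

Answer: [27, 21, 9, 24, 3, 9, 8]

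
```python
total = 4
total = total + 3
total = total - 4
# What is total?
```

Trace (tracking total):
total = 4  # -> total = 4
total = total + 3  # -> total = 7
total = total - 4  # -> total = 3

Answer: 3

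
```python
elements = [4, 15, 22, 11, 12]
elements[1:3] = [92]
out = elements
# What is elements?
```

Answer: [4, 92, 11, 12]

Derivation:
Trace (tracking elements):
elements = [4, 15, 22, 11, 12]  # -> elements = [4, 15, 22, 11, 12]
elements[1:3] = [92]  # -> elements = [4, 92, 11, 12]
out = elements  # -> out = [4, 92, 11, 12]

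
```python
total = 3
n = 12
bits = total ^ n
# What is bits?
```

Trace (tracking bits):
total = 3  # -> total = 3
n = 12  # -> n = 12
bits = total ^ n  # -> bits = 15

Answer: 15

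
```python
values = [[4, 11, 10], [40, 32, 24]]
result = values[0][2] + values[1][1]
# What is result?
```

Answer: 42

Derivation:
Trace (tracking result):
values = [[4, 11, 10], [40, 32, 24]]  # -> values = [[4, 11, 10], [40, 32, 24]]
result = values[0][2] + values[1][1]  # -> result = 42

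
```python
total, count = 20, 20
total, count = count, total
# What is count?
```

Trace (tracking count):
total, count = (20, 20)  # -> total = 20, count = 20
total, count = (count, total)  # -> total = 20, count = 20

Answer: 20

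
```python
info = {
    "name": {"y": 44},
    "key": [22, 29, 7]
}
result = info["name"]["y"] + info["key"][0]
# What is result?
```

Answer: 66

Derivation:
Trace (tracking result):
info = {'name': {'y': 44}, 'key': [22, 29, 7]}  # -> info = {'name': {'y': 44}, 'key': [22, 29, 7]}
result = info['name']['y'] + info['key'][0]  # -> result = 66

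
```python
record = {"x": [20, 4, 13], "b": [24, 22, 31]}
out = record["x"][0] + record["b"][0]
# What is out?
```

Answer: 44

Derivation:
Trace (tracking out):
record = {'x': [20, 4, 13], 'b': [24, 22, 31]}  # -> record = {'x': [20, 4, 13], 'b': [24, 22, 31]}
out = record['x'][0] + record['b'][0]  # -> out = 44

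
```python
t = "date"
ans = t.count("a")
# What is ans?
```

Trace (tracking ans):
t = 'date'  # -> t = 'date'
ans = t.count('a')  # -> ans = 1

Answer: 1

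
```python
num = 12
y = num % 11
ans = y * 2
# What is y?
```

Trace (tracking y):
num = 12  # -> num = 12
y = num % 11  # -> y = 1
ans = y * 2  # -> ans = 2

Answer: 1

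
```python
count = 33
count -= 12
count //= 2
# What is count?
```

Answer: 10

Derivation:
Trace (tracking count):
count = 33  # -> count = 33
count -= 12  # -> count = 21
count //= 2  # -> count = 10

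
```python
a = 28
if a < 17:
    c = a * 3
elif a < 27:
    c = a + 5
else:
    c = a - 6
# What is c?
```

Answer: 22

Derivation:
Trace (tracking c):
a = 28  # -> a = 28
if a < 17:  # condition is False
elif a < 27:  # condition is False
else:
    c = a - 6  # -> c = 22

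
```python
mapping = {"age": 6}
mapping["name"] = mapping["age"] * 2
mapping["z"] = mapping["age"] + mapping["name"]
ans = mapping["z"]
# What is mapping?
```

Trace (tracking mapping):
mapping = {'age': 6}  # -> mapping = {'age': 6}
mapping['name'] = mapping['age'] * 2  # -> mapping = {'age': 6, 'name': 12}
mapping['z'] = mapping['age'] + mapping['name']  # -> mapping = {'age': 6, 'name': 12, 'z': 18}
ans = mapping['z']  # -> ans = 18

Answer: {'age': 6, 'name': 12, 'z': 18}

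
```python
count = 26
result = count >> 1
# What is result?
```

Answer: 13

Derivation:
Trace (tracking result):
count = 26  # -> count = 26
result = count >> 1  # -> result = 13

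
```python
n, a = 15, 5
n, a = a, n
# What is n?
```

Answer: 5

Derivation:
Trace (tracking n):
n, a = (15, 5)  # -> n = 15, a = 5
n, a = (a, n)  # -> n = 5, a = 15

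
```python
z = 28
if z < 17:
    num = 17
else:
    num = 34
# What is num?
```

Trace (tracking num):
z = 28  # -> z = 28
if z < 17:  # condition is False
else:
    num = 34  # -> num = 34

Answer: 34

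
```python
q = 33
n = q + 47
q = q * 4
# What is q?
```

Trace (tracking q):
q = 33  # -> q = 33
n = q + 47  # -> n = 80
q = q * 4  # -> q = 132

Answer: 132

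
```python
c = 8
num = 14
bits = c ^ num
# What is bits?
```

Answer: 6

Derivation:
Trace (tracking bits):
c = 8  # -> c = 8
num = 14  # -> num = 14
bits = c ^ num  # -> bits = 6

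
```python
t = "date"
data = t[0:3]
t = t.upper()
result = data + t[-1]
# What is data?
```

Trace (tracking data):
t = 'date'  # -> t = 'date'
data = t[0:3]  # -> data = 'dat'
t = t.upper()  # -> t = 'DATE'
result = data + t[-1]  # -> result = 'datE'

Answer: 'dat'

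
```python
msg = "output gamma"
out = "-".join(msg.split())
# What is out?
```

Answer: 'output-gamma'

Derivation:
Trace (tracking out):
msg = 'output gamma'  # -> msg = 'output gamma'
out = '-'.join(msg.split())  # -> out = 'output-gamma'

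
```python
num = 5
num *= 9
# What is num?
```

Answer: 45

Derivation:
Trace (tracking num):
num = 5  # -> num = 5
num *= 9  # -> num = 45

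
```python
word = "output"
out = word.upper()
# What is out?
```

Answer: 'OUTPUT'

Derivation:
Trace (tracking out):
word = 'output'  # -> word = 'output'
out = word.upper()  # -> out = 'OUTPUT'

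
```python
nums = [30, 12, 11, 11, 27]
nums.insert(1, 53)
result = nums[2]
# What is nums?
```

Trace (tracking nums):
nums = [30, 12, 11, 11, 27]  # -> nums = [30, 12, 11, 11, 27]
nums.insert(1, 53)  # -> nums = [30, 53, 12, 11, 11, 27]
result = nums[2]  # -> result = 12

Answer: [30, 53, 12, 11, 11, 27]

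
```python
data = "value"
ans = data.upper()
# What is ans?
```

Answer: 'VALUE'

Derivation:
Trace (tracking ans):
data = 'value'  # -> data = 'value'
ans = data.upper()  # -> ans = 'VALUE'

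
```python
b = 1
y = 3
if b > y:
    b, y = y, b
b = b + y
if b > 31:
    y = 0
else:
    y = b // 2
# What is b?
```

Trace (tracking b):
b = 1  # -> b = 1
y = 3  # -> y = 3
if b > y:  # condition is False
b = b + y  # -> b = 4
if b > 31:  # condition is False
else:
    y = b // 2  # -> y = 2

Answer: 4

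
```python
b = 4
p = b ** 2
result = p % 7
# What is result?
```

Answer: 2

Derivation:
Trace (tracking result):
b = 4  # -> b = 4
p = b ** 2  # -> p = 16
result = p % 7  # -> result = 2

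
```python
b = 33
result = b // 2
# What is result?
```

Trace (tracking result):
b = 33  # -> b = 33
result = b // 2  # -> result = 16

Answer: 16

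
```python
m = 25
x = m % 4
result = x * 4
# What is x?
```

Trace (tracking x):
m = 25  # -> m = 25
x = m % 4  # -> x = 1
result = x * 4  # -> result = 4

Answer: 1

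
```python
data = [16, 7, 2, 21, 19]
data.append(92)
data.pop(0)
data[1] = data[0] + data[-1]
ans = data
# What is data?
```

Answer: [7, 99, 21, 19, 92]

Derivation:
Trace (tracking data):
data = [16, 7, 2, 21, 19]  # -> data = [16, 7, 2, 21, 19]
data.append(92)  # -> data = [16, 7, 2, 21, 19, 92]
data.pop(0)  # -> data = [7, 2, 21, 19, 92]
data[1] = data[0] + data[-1]  # -> data = [7, 99, 21, 19, 92]
ans = data  # -> ans = [7, 99, 21, 19, 92]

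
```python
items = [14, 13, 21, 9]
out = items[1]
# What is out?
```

Answer: 13

Derivation:
Trace (tracking out):
items = [14, 13, 21, 9]  # -> items = [14, 13, 21, 9]
out = items[1]  # -> out = 13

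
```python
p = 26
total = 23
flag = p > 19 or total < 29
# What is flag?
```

Trace (tracking flag):
p = 26  # -> p = 26
total = 23  # -> total = 23
flag = p > 19 or total < 29  # -> flag = True

Answer: True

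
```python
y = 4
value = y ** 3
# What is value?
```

Trace (tracking value):
y = 4  # -> y = 4
value = y ** 3  # -> value = 64

Answer: 64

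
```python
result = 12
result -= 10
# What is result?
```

Trace (tracking result):
result = 12  # -> result = 12
result -= 10  # -> result = 2

Answer: 2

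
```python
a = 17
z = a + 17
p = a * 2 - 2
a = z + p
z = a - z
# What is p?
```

Trace (tracking p):
a = 17  # -> a = 17
z = a + 17  # -> z = 34
p = a * 2 - 2  # -> p = 32
a = z + p  # -> a = 66
z = a - z  # -> z = 32

Answer: 32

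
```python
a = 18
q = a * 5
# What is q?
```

Answer: 90

Derivation:
Trace (tracking q):
a = 18  # -> a = 18
q = a * 5  # -> q = 90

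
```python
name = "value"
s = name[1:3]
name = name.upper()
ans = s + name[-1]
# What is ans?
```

Answer: 'alE'

Derivation:
Trace (tracking ans):
name = 'value'  # -> name = 'value'
s = name[1:3]  # -> s = 'al'
name = name.upper()  # -> name = 'VALUE'
ans = s + name[-1]  # -> ans = 'alE'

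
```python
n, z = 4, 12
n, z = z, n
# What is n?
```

Trace (tracking n):
n, z = (4, 12)  # -> n = 4, z = 12
n, z = (z, n)  # -> n = 12, z = 4

Answer: 12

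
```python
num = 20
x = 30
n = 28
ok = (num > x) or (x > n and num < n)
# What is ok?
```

Answer: True

Derivation:
Trace (tracking ok):
num = 20  # -> num = 20
x = 30  # -> x = 30
n = 28  # -> n = 28
ok = num > x or (x > n and num < n)  # -> ok = True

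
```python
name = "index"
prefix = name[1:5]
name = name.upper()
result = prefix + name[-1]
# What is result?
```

Answer: 'ndexX'

Derivation:
Trace (tracking result):
name = 'index'  # -> name = 'index'
prefix = name[1:5]  # -> prefix = 'ndex'
name = name.upper()  # -> name = 'INDEX'
result = prefix + name[-1]  # -> result = 'ndexX'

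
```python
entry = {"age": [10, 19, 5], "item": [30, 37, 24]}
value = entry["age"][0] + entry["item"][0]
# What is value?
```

Trace (tracking value):
entry = {'age': [10, 19, 5], 'item': [30, 37, 24]}  # -> entry = {'age': [10, 19, 5], 'item': [30, 37, 24]}
value = entry['age'][0] + entry['item'][0]  # -> value = 40

Answer: 40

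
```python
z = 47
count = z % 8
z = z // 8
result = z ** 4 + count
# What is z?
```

Trace (tracking z):
z = 47  # -> z = 47
count = z % 8  # -> count = 7
z = z // 8  # -> z = 5
result = z ** 4 + count  # -> result = 632

Answer: 5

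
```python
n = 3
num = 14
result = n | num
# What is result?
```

Trace (tracking result):
n = 3  # -> n = 3
num = 14  # -> num = 14
result = n | num  # -> result = 15

Answer: 15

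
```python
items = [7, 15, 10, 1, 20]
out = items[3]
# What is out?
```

Trace (tracking out):
items = [7, 15, 10, 1, 20]  # -> items = [7, 15, 10, 1, 20]
out = items[3]  # -> out = 1

Answer: 1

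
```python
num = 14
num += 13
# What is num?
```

Trace (tracking num):
num = 14  # -> num = 14
num += 13  # -> num = 27

Answer: 27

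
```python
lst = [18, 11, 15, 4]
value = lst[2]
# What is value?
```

Trace (tracking value):
lst = [18, 11, 15, 4]  # -> lst = [18, 11, 15, 4]
value = lst[2]  # -> value = 15

Answer: 15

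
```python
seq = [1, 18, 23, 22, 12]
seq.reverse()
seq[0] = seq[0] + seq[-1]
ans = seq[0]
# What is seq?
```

Answer: [13, 22, 23, 18, 1]

Derivation:
Trace (tracking seq):
seq = [1, 18, 23, 22, 12]  # -> seq = [1, 18, 23, 22, 12]
seq.reverse()  # -> seq = [12, 22, 23, 18, 1]
seq[0] = seq[0] + seq[-1]  # -> seq = [13, 22, 23, 18, 1]
ans = seq[0]  # -> ans = 13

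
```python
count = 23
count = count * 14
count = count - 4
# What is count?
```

Answer: 318

Derivation:
Trace (tracking count):
count = 23  # -> count = 23
count = count * 14  # -> count = 322
count = count - 4  # -> count = 318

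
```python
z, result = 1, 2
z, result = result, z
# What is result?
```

Answer: 1

Derivation:
Trace (tracking result):
z, result = (1, 2)  # -> z = 1, result = 2
z, result = (result, z)  # -> z = 2, result = 1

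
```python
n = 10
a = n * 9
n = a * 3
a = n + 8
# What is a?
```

Answer: 278

Derivation:
Trace (tracking a):
n = 10  # -> n = 10
a = n * 9  # -> a = 90
n = a * 3  # -> n = 270
a = n + 8  # -> a = 278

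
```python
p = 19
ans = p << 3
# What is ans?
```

Answer: 152

Derivation:
Trace (tracking ans):
p = 19  # -> p = 19
ans = p << 3  # -> ans = 152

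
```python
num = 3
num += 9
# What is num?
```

Trace (tracking num):
num = 3  # -> num = 3
num += 9  # -> num = 12

Answer: 12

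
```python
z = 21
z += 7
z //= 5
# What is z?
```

Trace (tracking z):
z = 21  # -> z = 21
z += 7  # -> z = 28
z //= 5  # -> z = 5

Answer: 5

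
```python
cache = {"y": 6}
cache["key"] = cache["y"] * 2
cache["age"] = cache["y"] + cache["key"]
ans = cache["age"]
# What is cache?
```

Trace (tracking cache):
cache = {'y': 6}  # -> cache = {'y': 6}
cache['key'] = cache['y'] * 2  # -> cache = {'y': 6, 'key': 12}
cache['age'] = cache['y'] + cache['key']  # -> cache = {'y': 6, 'key': 12, 'age': 18}
ans = cache['age']  # -> ans = 18

Answer: {'y': 6, 'key': 12, 'age': 18}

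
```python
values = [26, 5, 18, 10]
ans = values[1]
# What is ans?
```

Answer: 5

Derivation:
Trace (tracking ans):
values = [26, 5, 18, 10]  # -> values = [26, 5, 18, 10]
ans = values[1]  # -> ans = 5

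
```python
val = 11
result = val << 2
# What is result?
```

Answer: 44

Derivation:
Trace (tracking result):
val = 11  # -> val = 11
result = val << 2  # -> result = 44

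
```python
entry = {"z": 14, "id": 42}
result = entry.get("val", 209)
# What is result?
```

Answer: 209

Derivation:
Trace (tracking result):
entry = {'z': 14, 'id': 42}  # -> entry = {'z': 14, 'id': 42}
result = entry.get('val', 209)  # -> result = 209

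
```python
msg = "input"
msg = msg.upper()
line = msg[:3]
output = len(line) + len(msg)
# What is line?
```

Trace (tracking line):
msg = 'input'  # -> msg = 'input'
msg = msg.upper()  # -> msg = 'INPUT'
line = msg[:3]  # -> line = 'INP'
output = len(line) + len(msg)  # -> output = 8

Answer: 'INP'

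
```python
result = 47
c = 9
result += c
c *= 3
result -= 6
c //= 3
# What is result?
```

Trace (tracking result):
result = 47  # -> result = 47
c = 9  # -> c = 9
result += c  # -> result = 56
c *= 3  # -> c = 27
result -= 6  # -> result = 50
c //= 3  # -> c = 9

Answer: 50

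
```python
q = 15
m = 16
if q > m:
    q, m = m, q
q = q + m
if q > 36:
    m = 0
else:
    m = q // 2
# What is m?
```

Trace (tracking m):
q = 15  # -> q = 15
m = 16  # -> m = 16
if q > m:  # condition is False
q = q + m  # -> q = 31
if q > 36:  # condition is False
else:
    m = q // 2  # -> m = 15

Answer: 15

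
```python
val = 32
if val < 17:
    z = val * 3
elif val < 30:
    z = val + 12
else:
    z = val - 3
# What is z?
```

Trace (tracking z):
val = 32  # -> val = 32
if val < 17:  # condition is False
elif val < 30:  # condition is False
else:
    z = val - 3  # -> z = 29

Answer: 29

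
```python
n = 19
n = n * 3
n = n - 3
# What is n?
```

Trace (tracking n):
n = 19  # -> n = 19
n = n * 3  # -> n = 57
n = n - 3  # -> n = 54

Answer: 54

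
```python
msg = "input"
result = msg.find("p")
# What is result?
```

Trace (tracking result):
msg = 'input'  # -> msg = 'input'
result = msg.find('p')  # -> result = 2

Answer: 2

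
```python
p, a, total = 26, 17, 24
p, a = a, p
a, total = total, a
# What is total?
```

Answer: 26

Derivation:
Trace (tracking total):
p, a, total = (26, 17, 24)  # -> p = 26, a = 17, total = 24
p, a = (a, p)  # -> p = 17, a = 26
a, total = (total, a)  # -> a = 24, total = 26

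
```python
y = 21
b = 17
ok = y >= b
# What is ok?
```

Answer: True

Derivation:
Trace (tracking ok):
y = 21  # -> y = 21
b = 17  # -> b = 17
ok = y >= b  # -> ok = True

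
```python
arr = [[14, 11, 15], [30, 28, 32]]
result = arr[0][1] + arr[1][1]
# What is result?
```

Trace (tracking result):
arr = [[14, 11, 15], [30, 28, 32]]  # -> arr = [[14, 11, 15], [30, 28, 32]]
result = arr[0][1] + arr[1][1]  # -> result = 39

Answer: 39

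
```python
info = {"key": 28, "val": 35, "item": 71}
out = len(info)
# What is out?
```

Trace (tracking out):
info = {'key': 28, 'val': 35, 'item': 71}  # -> info = {'key': 28, 'val': 35, 'item': 71}
out = len(info)  # -> out = 3

Answer: 3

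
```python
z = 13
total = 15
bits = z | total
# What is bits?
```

Answer: 15

Derivation:
Trace (tracking bits):
z = 13  # -> z = 13
total = 15  # -> total = 15
bits = z | total  # -> bits = 15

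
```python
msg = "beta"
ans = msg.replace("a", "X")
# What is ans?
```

Answer: 'betX'

Derivation:
Trace (tracking ans):
msg = 'beta'  # -> msg = 'beta'
ans = msg.replace('a', 'X')  # -> ans = 'betX'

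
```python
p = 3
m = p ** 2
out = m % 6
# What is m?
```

Trace (tracking m):
p = 3  # -> p = 3
m = p ** 2  # -> m = 9
out = m % 6  # -> out = 3

Answer: 9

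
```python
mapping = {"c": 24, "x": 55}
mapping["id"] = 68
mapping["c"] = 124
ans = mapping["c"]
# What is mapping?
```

Answer: {'c': 124, 'x': 55, 'id': 68}

Derivation:
Trace (tracking mapping):
mapping = {'c': 24, 'x': 55}  # -> mapping = {'c': 24, 'x': 55}
mapping['id'] = 68  # -> mapping = {'c': 24, 'x': 55, 'id': 68}
mapping['c'] = 124  # -> mapping = {'c': 124, 'x': 55, 'id': 68}
ans = mapping['c']  # -> ans = 124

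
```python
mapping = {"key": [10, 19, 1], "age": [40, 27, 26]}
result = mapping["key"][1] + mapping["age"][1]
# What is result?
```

Trace (tracking result):
mapping = {'key': [10, 19, 1], 'age': [40, 27, 26]}  # -> mapping = {'key': [10, 19, 1], 'age': [40, 27, 26]}
result = mapping['key'][1] + mapping['age'][1]  # -> result = 46

Answer: 46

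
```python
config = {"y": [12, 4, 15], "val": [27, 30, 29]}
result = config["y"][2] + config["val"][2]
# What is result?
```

Trace (tracking result):
config = {'y': [12, 4, 15], 'val': [27, 30, 29]}  # -> config = {'y': [12, 4, 15], 'val': [27, 30, 29]}
result = config['y'][2] + config['val'][2]  # -> result = 44

Answer: 44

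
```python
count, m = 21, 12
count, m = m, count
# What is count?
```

Answer: 12

Derivation:
Trace (tracking count):
count, m = (21, 12)  # -> count = 21, m = 12
count, m = (m, count)  # -> count = 12, m = 21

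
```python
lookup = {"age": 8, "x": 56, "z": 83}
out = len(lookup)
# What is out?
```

Trace (tracking out):
lookup = {'age': 8, 'x': 56, 'z': 83}  # -> lookup = {'age': 8, 'x': 56, 'z': 83}
out = len(lookup)  # -> out = 3

Answer: 3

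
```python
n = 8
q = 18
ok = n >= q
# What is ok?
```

Trace (tracking ok):
n = 8  # -> n = 8
q = 18  # -> q = 18
ok = n >= q  # -> ok = False

Answer: False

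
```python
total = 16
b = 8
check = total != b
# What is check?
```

Trace (tracking check):
total = 16  # -> total = 16
b = 8  # -> b = 8
check = total != b  # -> check = True

Answer: True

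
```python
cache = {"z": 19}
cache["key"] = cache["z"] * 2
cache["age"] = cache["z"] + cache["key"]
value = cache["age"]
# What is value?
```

Trace (tracking value):
cache = {'z': 19}  # -> cache = {'z': 19}
cache['key'] = cache['z'] * 2  # -> cache = {'z': 19, 'key': 38}
cache['age'] = cache['z'] + cache['key']  # -> cache = {'z': 19, 'key': 38, 'age': 57}
value = cache['age']  # -> value = 57

Answer: 57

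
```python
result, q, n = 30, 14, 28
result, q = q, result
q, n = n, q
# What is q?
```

Trace (tracking q):
result, q, n = (30, 14, 28)  # -> result = 30, q = 14, n = 28
result, q = (q, result)  # -> result = 14, q = 30
q, n = (n, q)  # -> q = 28, n = 30

Answer: 28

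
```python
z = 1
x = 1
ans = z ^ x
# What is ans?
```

Answer: 0

Derivation:
Trace (tracking ans):
z = 1  # -> z = 1
x = 1  # -> x = 1
ans = z ^ x  # -> ans = 0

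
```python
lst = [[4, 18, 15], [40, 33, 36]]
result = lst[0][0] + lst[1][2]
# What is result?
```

Answer: 40

Derivation:
Trace (tracking result):
lst = [[4, 18, 15], [40, 33, 36]]  # -> lst = [[4, 18, 15], [40, 33, 36]]
result = lst[0][0] + lst[1][2]  # -> result = 40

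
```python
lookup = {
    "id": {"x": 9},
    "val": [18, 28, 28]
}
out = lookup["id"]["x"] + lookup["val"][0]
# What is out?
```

Trace (tracking out):
lookup = {'id': {'x': 9}, 'val': [18, 28, 28]}  # -> lookup = {'id': {'x': 9}, 'val': [18, 28, 28]}
out = lookup['id']['x'] + lookup['val'][0]  # -> out = 27

Answer: 27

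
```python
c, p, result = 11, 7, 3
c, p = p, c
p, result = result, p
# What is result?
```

Trace (tracking result):
c, p, result = (11, 7, 3)  # -> c = 11, p = 7, result = 3
c, p = (p, c)  # -> c = 7, p = 11
p, result = (result, p)  # -> p = 3, result = 11

Answer: 11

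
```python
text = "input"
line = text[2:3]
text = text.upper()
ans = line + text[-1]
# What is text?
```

Answer: 'INPUT'

Derivation:
Trace (tracking text):
text = 'input'  # -> text = 'input'
line = text[2:3]  # -> line = 'p'
text = text.upper()  # -> text = 'INPUT'
ans = line + text[-1]  # -> ans = 'pT'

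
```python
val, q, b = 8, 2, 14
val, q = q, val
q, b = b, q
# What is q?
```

Answer: 14

Derivation:
Trace (tracking q):
val, q, b = (8, 2, 14)  # -> val = 8, q = 2, b = 14
val, q = (q, val)  # -> val = 2, q = 8
q, b = (b, q)  # -> q = 14, b = 8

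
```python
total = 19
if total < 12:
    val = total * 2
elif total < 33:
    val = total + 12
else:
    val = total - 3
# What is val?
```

Trace (tracking val):
total = 19  # -> total = 19
if total < 12:  # condition is False
elif total < 33:  # condition is True
    val = total + 12  # -> val = 31

Answer: 31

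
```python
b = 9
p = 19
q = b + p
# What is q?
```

Trace (tracking q):
b = 9  # -> b = 9
p = 19  # -> p = 19
q = b + p  # -> q = 28

Answer: 28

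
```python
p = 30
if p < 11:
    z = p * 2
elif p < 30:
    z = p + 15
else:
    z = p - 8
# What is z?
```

Trace (tracking z):
p = 30  # -> p = 30
if p < 11:  # condition is False
elif p < 30:  # condition is False
else:
    z = p - 8  # -> z = 22

Answer: 22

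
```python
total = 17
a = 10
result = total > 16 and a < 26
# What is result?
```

Trace (tracking result):
total = 17  # -> total = 17
a = 10  # -> a = 10
result = total > 16 and a < 26  # -> result = True

Answer: True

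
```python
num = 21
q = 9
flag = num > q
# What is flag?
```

Answer: True

Derivation:
Trace (tracking flag):
num = 21  # -> num = 21
q = 9  # -> q = 9
flag = num > q  # -> flag = True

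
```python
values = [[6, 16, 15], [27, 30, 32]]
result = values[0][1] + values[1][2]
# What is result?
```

Answer: 48

Derivation:
Trace (tracking result):
values = [[6, 16, 15], [27, 30, 32]]  # -> values = [[6, 16, 15], [27, 30, 32]]
result = values[0][1] + values[1][2]  # -> result = 48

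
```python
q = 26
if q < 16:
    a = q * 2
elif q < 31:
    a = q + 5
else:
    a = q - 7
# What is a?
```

Trace (tracking a):
q = 26  # -> q = 26
if q < 16:  # condition is False
elif q < 31:  # condition is True
    a = q + 5  # -> a = 31

Answer: 31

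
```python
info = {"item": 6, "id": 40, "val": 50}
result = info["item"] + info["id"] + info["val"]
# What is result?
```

Trace (tracking result):
info = {'item': 6, 'id': 40, 'val': 50}  # -> info = {'item': 6, 'id': 40, 'val': 50}
result = info['item'] + info['id'] + info['val']  # -> result = 96

Answer: 96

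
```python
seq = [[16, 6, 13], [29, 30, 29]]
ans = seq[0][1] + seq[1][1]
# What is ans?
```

Answer: 36

Derivation:
Trace (tracking ans):
seq = [[16, 6, 13], [29, 30, 29]]  # -> seq = [[16, 6, 13], [29, 30, 29]]
ans = seq[0][1] + seq[1][1]  # -> ans = 36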